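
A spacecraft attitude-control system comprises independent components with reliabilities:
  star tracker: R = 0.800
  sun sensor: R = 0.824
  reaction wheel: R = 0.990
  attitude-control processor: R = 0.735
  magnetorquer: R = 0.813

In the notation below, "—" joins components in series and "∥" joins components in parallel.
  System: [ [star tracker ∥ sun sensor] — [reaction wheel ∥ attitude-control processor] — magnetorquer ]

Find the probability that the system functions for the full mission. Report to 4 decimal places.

0.7823

Parallel (star tracker and sun sensor): 1 − (1 − 0.800000)(1 − 0.824000) = 0.964800
Parallel (reaction wheel and attitude-control processor): 1 − (1 − 0.990000)(1 − 0.735000) = 0.997350
Series ([0.964800], [0.997350], and magnetorquer): 0.964800 × 0.997350 × 0.813000 = 0.7823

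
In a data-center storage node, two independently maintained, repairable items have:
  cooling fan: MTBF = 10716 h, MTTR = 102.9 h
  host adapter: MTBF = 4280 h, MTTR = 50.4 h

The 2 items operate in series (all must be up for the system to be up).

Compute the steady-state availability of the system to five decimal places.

A(cooling fan) = MTBF/(MTBF+MTTR) = 10716/(10716+102.9) = 0.990489
A(host adapter) = MTBF/(MTBF+MTTR) = 4280/(4280+50.4) = 0.988361
Series availability: 0.990489 × 0.988361 = 0.97896

0.97896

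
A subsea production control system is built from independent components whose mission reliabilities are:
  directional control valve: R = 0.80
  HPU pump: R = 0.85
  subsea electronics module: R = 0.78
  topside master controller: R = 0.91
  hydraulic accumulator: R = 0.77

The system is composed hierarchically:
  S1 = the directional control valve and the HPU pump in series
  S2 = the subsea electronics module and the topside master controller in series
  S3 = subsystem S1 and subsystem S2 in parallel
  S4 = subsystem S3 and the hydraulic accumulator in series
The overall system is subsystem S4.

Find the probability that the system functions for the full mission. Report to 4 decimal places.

Series (directional control valve and HPU pump): 0.800000 × 0.850000 = 0.680000
Series (subsea electronics module and topside master controller): 0.780000 × 0.910000 = 0.709800
Parallel ([0.680000] and [0.709800]): 1 − (1 − 0.680000)(1 − 0.709800) = 0.907136
Series ([0.907136] and hydraulic accumulator): 0.907136 × 0.770000 = 0.6985

0.6985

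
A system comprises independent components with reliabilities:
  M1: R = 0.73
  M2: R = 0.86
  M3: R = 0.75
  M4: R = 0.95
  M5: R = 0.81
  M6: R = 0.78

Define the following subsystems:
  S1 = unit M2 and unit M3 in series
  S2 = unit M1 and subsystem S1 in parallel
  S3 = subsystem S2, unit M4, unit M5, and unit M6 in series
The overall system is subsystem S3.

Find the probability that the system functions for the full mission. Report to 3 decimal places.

0.543

Series (M2 and M3): 0.86000 × 0.75000 = 0.64500
Parallel (M1 and [0.64500]): 1 − (1 − 0.73000)(1 − 0.64500) = 0.90415
Series ([0.90415], M4, M5, and M6): 0.90415 × 0.95000 × 0.81000 × 0.78000 = 0.543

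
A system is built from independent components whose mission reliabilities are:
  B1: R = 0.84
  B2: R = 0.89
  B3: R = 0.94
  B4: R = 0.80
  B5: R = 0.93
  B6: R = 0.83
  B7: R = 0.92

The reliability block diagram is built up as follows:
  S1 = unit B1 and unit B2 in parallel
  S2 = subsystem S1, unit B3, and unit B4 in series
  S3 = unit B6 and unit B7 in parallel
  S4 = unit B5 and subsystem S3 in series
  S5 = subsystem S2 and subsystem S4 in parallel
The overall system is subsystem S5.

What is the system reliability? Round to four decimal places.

0.9784

Parallel (B1 and B2): 1 − (1 − 0.840000)(1 − 0.890000) = 0.982400
Series ([0.982400], B3, and B4): 0.982400 × 0.940000 × 0.800000 = 0.738765
Parallel (B6 and B7): 1 − (1 − 0.830000)(1 − 0.920000) = 0.986400
Series (B5 and [0.986400]): 0.930000 × 0.986400 = 0.917352
Parallel ([0.738765] and [0.917352]): 1 − (1 − 0.738765)(1 − 0.917352) = 0.9784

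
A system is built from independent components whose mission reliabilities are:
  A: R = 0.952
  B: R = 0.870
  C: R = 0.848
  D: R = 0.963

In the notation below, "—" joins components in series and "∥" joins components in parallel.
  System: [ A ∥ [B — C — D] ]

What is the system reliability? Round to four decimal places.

Series (B, C, and D): 0.870000 × 0.848000 × 0.963000 = 0.710463
Parallel (A and [0.710463]): 1 − (1 − 0.952000)(1 − 0.710463) = 0.9861

0.9861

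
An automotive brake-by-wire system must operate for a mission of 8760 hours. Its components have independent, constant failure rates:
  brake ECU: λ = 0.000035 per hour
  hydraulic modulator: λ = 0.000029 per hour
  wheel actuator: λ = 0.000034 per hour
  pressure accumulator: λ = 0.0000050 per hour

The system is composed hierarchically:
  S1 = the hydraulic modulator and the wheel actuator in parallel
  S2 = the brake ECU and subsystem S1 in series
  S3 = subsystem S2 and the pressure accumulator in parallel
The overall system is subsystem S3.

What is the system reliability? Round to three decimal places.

R(brake ECU) = exp(−0.000035 × 8760) = 0.73594
R(hydraulic modulator) = exp(−0.000029 × 8760) = 0.77566
R(wheel actuator) = exp(−0.000034 × 8760) = 0.74242
R(pressure accumulator) = exp(−0.0000050 × 8760) = 0.95715
Parallel (hydraulic modulator and wheel actuator): 1 − (1 − 0.77566)(1 − 0.74242) = 0.94221
Series (brake ECU and [0.94221]): 0.73594 × 0.94221 = 0.69341
Parallel ([0.69341] and pressure accumulator): 1 − (1 − 0.69341)(1 − 0.95715) = 0.987

0.987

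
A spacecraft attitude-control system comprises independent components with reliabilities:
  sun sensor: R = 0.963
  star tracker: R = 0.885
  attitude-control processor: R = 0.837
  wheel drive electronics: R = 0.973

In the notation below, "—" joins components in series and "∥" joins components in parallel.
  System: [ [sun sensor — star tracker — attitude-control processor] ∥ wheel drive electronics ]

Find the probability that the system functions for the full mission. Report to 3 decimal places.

Series (sun sensor, star tracker, and attitude-control processor): 0.96300 × 0.88500 × 0.83700 = 0.71334
Parallel ([0.71334] and wheel drive electronics): 1 − (1 − 0.71334)(1 − 0.97300) = 0.992

0.992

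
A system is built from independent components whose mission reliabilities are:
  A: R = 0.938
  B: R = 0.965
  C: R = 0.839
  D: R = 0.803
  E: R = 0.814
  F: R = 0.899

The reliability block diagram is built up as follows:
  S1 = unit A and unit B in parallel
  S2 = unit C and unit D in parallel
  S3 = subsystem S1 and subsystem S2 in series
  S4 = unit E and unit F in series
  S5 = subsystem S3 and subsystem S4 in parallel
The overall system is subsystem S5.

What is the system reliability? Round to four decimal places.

0.9909

Parallel (A and B): 1 − (1 − 0.938000)(1 − 0.965000) = 0.997830
Parallel (C and D): 1 − (1 − 0.839000)(1 − 0.803000) = 0.968283
Series ([0.997830] and [0.968283]): 0.997830 × 0.968283 = 0.966182
Series (E and F): 0.814000 × 0.899000 = 0.731786
Parallel ([0.966182] and [0.731786]): 1 − (1 − 0.966182)(1 − 0.731786) = 0.9909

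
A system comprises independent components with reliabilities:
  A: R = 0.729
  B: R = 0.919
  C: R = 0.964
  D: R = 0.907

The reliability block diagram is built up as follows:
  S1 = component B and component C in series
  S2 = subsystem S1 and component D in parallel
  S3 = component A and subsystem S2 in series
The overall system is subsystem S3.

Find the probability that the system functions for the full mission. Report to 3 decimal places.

0.721

Series (B and C): 0.91900 × 0.96400 = 0.88592
Parallel ([0.88592] and D): 1 − (1 − 0.88592)(1 − 0.90700) = 0.98939
Series (A and [0.98939]): 0.72900 × 0.98939 = 0.721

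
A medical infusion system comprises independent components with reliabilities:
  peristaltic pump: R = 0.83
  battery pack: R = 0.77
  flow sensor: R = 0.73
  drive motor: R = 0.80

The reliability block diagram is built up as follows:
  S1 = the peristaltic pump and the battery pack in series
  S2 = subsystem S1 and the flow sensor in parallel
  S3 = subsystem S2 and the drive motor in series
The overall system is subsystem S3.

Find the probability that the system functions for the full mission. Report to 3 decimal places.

0.722

Series (peristaltic pump and battery pack): 0.83000 × 0.77000 = 0.63910
Parallel ([0.63910] and flow sensor): 1 − (1 − 0.63910)(1 − 0.73000) = 0.90256
Series ([0.90256] and drive motor): 0.90256 × 0.80000 = 0.722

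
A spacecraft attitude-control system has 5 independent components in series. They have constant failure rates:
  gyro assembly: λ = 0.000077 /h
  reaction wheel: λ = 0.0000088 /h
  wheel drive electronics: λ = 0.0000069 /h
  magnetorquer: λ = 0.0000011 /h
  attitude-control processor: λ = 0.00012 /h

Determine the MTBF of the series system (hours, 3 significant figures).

Series of exponential components: λ_sys = Σ λ_i
λ_sys = 0.000077 + 0.0000088 + 0.0000069 + 0.0000011 + 0.00012 = 2.1380e-04 /h
MTBF = 1 / λ_sys = 4680 h

4680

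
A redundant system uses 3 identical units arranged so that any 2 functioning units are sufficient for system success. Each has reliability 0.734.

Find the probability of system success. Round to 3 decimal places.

0.825

R = Σ_{i=2}^{3} C(3,i) p^i (1−p)^{3−i} with p = 0.734
C(3,2)·0.734^2·0.266^1 = 0.42993
C(3,3)·0.734^3·0.266^0 = 0.39545
Sum = 0.825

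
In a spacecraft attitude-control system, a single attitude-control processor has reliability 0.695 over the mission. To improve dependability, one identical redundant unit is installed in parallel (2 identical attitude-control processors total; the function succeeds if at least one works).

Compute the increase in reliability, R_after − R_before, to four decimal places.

R_before = 0.695
R_after = 1 − (1 − 0.695)^2 = 0.9070
ΔR = 0.9070 − 0.695 = 0.2120

0.2120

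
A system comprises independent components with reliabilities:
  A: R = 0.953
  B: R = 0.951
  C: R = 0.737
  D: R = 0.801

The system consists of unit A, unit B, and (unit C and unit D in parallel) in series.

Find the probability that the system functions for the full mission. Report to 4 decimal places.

Parallel (C and D): 1 − (1 − 0.737000)(1 − 0.801000) = 0.947663
Series (A, B, and [0.947663]): 0.953000 × 0.951000 × 0.947663 = 0.8589

0.8589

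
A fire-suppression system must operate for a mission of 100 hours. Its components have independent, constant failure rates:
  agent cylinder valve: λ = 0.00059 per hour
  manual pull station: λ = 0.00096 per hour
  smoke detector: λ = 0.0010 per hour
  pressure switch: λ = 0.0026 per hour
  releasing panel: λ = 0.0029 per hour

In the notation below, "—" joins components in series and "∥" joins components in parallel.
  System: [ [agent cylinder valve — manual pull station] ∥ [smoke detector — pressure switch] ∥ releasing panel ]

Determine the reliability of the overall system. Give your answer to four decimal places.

0.9891

R(agent cylinder valve) = exp(−0.00059 × 100) = 0.942707
R(manual pull station) = exp(−0.00096 × 100) = 0.908464
R(smoke detector) = exp(−0.0010 × 100) = 0.904837
R(pressure switch) = exp(−0.0026 × 100) = 0.771052
R(releasing panel) = exp(−0.0029 × 100) = 0.748264
Series (agent cylinder valve and manual pull station): 0.942707 × 0.908464 = 0.856415
Series (smoke detector and pressure switch): 0.904837 × 0.771052 = 0.697676
Parallel ([0.856415], [0.697676], and releasing panel): 1 − (1 − 0.856415)(1 − 0.697676)(1 − 0.748264) = 0.9891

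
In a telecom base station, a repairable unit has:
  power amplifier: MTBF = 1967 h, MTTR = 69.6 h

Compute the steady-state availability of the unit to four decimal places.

A(power amplifier) = MTBF/(MTBF+MTTR) = 1967/(1967+69.6) = 0.9658

0.9658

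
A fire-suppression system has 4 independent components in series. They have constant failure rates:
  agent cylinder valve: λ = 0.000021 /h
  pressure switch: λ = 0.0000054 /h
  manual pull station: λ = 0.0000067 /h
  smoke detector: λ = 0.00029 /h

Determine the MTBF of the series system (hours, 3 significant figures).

3100

Series of exponential components: λ_sys = Σ λ_i
λ_sys = 0.000021 + 0.0000054 + 0.0000067 + 0.00029 = 3.2310e-04 /h
MTBF = 1 / λ_sys = 3100 h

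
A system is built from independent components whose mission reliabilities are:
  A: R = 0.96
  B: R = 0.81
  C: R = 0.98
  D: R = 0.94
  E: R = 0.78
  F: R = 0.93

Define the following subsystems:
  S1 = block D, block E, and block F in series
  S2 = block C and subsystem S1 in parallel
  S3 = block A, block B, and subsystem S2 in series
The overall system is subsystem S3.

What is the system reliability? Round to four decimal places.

Series (D, E, and F): 0.940000 × 0.780000 × 0.930000 = 0.681876
Parallel (C and [0.681876]): 1 − (1 − 0.980000)(1 − 0.681876) = 0.993638
Series (A, B, and [0.993638]): 0.960000 × 0.810000 × 0.993638 = 0.7727

0.7727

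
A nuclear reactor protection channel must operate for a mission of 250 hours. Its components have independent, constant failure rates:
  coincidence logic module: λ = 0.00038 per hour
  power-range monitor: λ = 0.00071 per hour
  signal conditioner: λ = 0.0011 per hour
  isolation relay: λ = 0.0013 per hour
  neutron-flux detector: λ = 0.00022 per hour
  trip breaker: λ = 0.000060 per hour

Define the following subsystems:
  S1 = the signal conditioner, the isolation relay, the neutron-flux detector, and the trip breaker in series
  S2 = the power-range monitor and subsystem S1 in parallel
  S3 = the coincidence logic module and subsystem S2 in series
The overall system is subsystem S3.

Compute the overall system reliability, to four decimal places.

0.8372

R(coincidence logic module) = exp(−0.00038 × 250) = 0.909373
R(power-range monitor) = exp(−0.00071 × 250) = 0.837361
R(signal conditioner) = exp(−0.0011 × 250) = 0.759572
R(isolation relay) = exp(−0.0013 × 250) = 0.722527
R(neutron-flux detector) = exp(−0.00022 × 250) = 0.946485
R(trip breaker) = exp(−0.000060 × 250) = 0.985112
Series (signal conditioner, isolation relay, neutron-flux detector, and trip breaker): 0.759572 × 0.722527 × 0.946485 × 0.985112 = 0.511708
Parallel (power-range monitor and [0.511708]): 1 − (1 − 0.837361)(1 − 0.511708) = 0.920585
Series (coincidence logic module and [0.920585]): 0.909373 × 0.920585 = 0.8372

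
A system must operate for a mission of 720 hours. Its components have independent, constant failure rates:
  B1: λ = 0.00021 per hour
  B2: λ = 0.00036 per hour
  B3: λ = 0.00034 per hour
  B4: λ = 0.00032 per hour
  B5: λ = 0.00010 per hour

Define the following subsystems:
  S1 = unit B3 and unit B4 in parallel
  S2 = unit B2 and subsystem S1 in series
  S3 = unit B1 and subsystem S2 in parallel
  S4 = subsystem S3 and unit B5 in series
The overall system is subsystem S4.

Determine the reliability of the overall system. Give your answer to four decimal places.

0.8962

R(B1) = exp(−0.00021 × 720) = 0.859676
R(B2) = exp(−0.00036 × 720) = 0.771669
R(B3) = exp(−0.00034 × 720) = 0.782861
R(B4) = exp(−0.00032 × 720) = 0.794216
R(B5) = exp(−0.00010 × 720) = 0.930531
Parallel (B3 and B4): 1 − (1 − 0.782861)(1 − 0.794216) = 0.955316
Series (B2 and [0.955316]): 0.771669 × 0.955316 = 0.737188
Parallel (B1 and [0.737188]): 1 − (1 − 0.859676)(1 − 0.737188) = 0.963121
Series ([0.963121] and B5): 0.963121 × 0.930531 = 0.8962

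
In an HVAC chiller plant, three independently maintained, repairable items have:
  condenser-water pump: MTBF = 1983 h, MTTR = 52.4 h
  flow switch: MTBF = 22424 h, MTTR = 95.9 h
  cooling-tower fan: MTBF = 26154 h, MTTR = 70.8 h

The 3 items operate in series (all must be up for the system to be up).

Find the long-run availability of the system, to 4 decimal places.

0.9675

A(condenser-water pump) = MTBF/(MTBF+MTTR) = 1983/(1983+52.4) = 0.974256
A(flow switch) = MTBF/(MTBF+MTTR) = 22424/(22424+95.9) = 0.995742
A(cooling-tower fan) = MTBF/(MTBF+MTTR) = 26154/(26154+70.8) = 0.997300
Series availability: 0.974256 × 0.995742 × 0.997300 = 0.9675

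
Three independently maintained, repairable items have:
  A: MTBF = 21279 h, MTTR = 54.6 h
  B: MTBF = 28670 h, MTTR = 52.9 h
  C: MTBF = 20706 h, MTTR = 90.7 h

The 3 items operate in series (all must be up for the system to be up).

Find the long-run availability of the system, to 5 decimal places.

0.99126

A(A) = MTBF/(MTBF+MTTR) = 21279/(21279+54.6) = 0.997441
A(B) = MTBF/(MTBF+MTTR) = 28670/(28670+52.9) = 0.998158
A(C) = MTBF/(MTBF+MTTR) = 20706/(20706+90.7) = 0.995639
Series availability: 0.997441 × 0.998158 × 0.995639 = 0.99126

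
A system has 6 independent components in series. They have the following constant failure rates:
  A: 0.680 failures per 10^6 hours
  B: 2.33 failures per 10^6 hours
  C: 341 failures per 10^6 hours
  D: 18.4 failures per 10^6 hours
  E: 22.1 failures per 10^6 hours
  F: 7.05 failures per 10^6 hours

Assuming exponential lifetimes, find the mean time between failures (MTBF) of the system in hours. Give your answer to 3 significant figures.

2550

Series of exponential components: λ_sys = Σ λ_i
λ_sys = 0.000000680 + 0.00000233 + 0.000341 + 0.0000184 + 0.0000221 + 0.00000705 = 3.9156e-04 /h
MTBF = 1 / λ_sys = 2550 h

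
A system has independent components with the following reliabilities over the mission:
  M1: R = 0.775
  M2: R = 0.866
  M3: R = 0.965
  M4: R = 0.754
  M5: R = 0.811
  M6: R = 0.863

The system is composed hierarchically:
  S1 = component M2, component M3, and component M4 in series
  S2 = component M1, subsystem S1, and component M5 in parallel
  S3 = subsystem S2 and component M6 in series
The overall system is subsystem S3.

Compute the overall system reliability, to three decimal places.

0.849

Series (M2, M3, and M4): 0.86600 × 0.96500 × 0.75400 = 0.63011
Parallel (M1, [0.63011], and M5): 1 − (1 − 0.77500)(1 − 0.63011)(1 − 0.81100) = 0.98427
Series ([0.98427] and M6): 0.98427 × 0.86300 = 0.849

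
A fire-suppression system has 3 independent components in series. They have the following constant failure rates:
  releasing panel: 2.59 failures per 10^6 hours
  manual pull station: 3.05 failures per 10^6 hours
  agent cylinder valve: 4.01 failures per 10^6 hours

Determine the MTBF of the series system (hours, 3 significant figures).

104000

Series of exponential components: λ_sys = Σ λ_i
λ_sys = 0.00000259 + 0.00000305 + 0.00000401 = 9.6500e-06 /h
MTBF = 1 / λ_sys = 104000 h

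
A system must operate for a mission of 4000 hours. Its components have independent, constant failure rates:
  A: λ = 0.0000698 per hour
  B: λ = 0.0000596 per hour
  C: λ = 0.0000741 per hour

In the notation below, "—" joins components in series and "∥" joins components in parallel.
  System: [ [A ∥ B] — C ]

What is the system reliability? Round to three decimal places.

R(A) = exp(−0.0000698 × 4000) = 0.75639
R(B) = exp(−0.0000596 × 4000) = 0.78789
R(C) = exp(−0.0000741 × 4000) = 0.74349
Parallel (A and B): 1 − (1 − 0.75639)(1 − 0.78789) = 0.94833
Series ([0.94833] and C): 0.94833 × 0.74349 = 0.705

0.705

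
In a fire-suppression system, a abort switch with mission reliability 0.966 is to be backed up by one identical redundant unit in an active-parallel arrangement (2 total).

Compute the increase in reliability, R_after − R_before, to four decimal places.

R_before = 0.966
R_after = 1 − (1 − 0.966)^2 = 0.9988
ΔR = 0.9988 − 0.966 = 0.0328

0.0328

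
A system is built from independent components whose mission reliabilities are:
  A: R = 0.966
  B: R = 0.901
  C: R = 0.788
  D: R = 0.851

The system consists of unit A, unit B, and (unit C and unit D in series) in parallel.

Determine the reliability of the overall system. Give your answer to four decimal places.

Series (C and D): 0.788000 × 0.851000 = 0.670588
Parallel (A, B, and [0.670588]): 1 − (1 − 0.966000)(1 − 0.901000)(1 − 0.670588) = 0.9989

0.9989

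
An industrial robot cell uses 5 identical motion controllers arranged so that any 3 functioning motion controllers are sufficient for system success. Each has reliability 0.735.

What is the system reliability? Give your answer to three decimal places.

R = Σ_{i=3}^{5} C(5,i) p^i (1−p)^{5−i} with p = 0.735
C(5,3)·0.735^3·0.265^2 = 0.27884
C(5,4)·0.735^4·0.265^1 = 0.38669
C(5,5)·0.735^5·0.265^0 = 0.21450
Sum = 0.880

0.880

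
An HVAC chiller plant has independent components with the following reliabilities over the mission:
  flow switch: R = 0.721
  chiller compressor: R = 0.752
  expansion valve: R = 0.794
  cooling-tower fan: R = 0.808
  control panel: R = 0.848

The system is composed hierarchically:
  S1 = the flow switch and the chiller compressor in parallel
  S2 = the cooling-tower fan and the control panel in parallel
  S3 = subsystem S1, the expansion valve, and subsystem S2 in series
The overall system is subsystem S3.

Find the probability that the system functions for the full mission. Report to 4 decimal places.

0.7175

Parallel (flow switch and chiller compressor): 1 − (1 − 0.721000)(1 − 0.752000) = 0.930808
Parallel (cooling-tower fan and control panel): 1 − (1 − 0.808000)(1 − 0.848000) = 0.970816
Series ([0.930808], expansion valve, and [0.970816]): 0.930808 × 0.794000 × 0.970816 = 0.7175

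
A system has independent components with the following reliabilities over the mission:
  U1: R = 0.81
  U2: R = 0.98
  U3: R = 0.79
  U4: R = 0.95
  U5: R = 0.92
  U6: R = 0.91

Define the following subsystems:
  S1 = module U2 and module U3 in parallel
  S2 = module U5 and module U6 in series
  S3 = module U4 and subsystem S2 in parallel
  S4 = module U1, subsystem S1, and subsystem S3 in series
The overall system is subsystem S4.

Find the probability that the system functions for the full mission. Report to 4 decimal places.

Parallel (U2 and U3): 1 − (1 − 0.980000)(1 − 0.790000) = 0.995800
Series (U5 and U6): 0.920000 × 0.910000 = 0.837200
Parallel (U4 and [0.837200]): 1 − (1 − 0.950000)(1 − 0.837200) = 0.991860
Series (U1, [0.995800], and [0.991860]): 0.810000 × 0.995800 × 0.991860 = 0.8000

0.8000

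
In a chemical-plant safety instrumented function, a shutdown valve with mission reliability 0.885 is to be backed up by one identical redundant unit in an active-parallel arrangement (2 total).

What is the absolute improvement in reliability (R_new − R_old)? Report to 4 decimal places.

0.1018

R_before = 0.885
R_after = 1 − (1 − 0.885)^2 = 0.9868
ΔR = 0.9868 − 0.885 = 0.1018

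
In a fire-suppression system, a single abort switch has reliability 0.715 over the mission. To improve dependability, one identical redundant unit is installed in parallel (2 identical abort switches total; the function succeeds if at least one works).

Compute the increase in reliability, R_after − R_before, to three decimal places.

0.204

R_before = 0.715
R_after = 1 − (1 − 0.715)^2 = 0.919
ΔR = 0.919 − 0.715 = 0.204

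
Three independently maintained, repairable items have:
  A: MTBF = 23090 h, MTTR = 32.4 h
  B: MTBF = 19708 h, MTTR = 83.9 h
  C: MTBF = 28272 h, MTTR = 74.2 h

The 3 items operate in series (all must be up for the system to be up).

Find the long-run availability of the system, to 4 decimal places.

0.9918

A(A) = MTBF/(MTBF+MTTR) = 23090/(23090+32.4) = 0.998599
A(B) = MTBF/(MTBF+MTTR) = 19708/(19708+83.9) = 0.995761
A(C) = MTBF/(MTBF+MTTR) = 28272/(28272+74.2) = 0.997382
Series availability: 0.998599 × 0.995761 × 0.997382 = 0.9918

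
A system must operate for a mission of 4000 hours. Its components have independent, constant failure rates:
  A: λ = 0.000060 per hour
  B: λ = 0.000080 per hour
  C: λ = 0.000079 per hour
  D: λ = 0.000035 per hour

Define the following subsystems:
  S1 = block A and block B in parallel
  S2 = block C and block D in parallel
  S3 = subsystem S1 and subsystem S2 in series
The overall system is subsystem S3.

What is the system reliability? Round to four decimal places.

R(A) = exp(−0.000060 × 4000) = 0.786628
R(B) = exp(−0.000080 × 4000) = 0.726149
R(C) = exp(−0.000079 × 4000) = 0.729059
R(D) = exp(−0.000035 × 4000) = 0.869358
Parallel (A and B): 1 − (1 − 0.786628)(1 − 0.726149) = 0.941568
Parallel (C and D): 1 − (1 − 0.729059)(1 − 0.869358) = 0.964604
Series ([0.941568] and [0.964604]): 0.941568 × 0.964604 = 0.9082

0.9082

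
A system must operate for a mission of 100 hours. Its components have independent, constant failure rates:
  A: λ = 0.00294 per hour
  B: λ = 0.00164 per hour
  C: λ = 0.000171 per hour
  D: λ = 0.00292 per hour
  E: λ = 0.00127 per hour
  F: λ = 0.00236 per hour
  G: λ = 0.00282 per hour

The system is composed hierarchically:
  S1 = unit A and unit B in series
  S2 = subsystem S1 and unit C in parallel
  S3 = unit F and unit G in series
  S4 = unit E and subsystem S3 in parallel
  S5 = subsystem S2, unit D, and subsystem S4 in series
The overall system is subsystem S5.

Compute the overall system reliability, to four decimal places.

0.7063

R(A) = exp(−0.00294 × 100) = 0.745276
R(B) = exp(−0.00164 × 100) = 0.848742
R(C) = exp(−0.000171 × 100) = 0.983045
R(D) = exp(−0.00292 × 100) = 0.746769
R(E) = exp(−0.00127 × 100) = 0.880734
R(F) = exp(−0.00236 × 100) = 0.789781
R(G) = exp(−0.00282 × 100) = 0.754274
Series (A and B): 0.745276 × 0.848742 = 0.632547
Parallel ([0.632547] and C): 1 − (1 − 0.632547)(1 − 0.983045) = 0.993770
Series (F and G): 0.789781 × 0.754274 = 0.595711
Parallel (E and [0.595711]): 1 − (1 − 0.880734)(1 − 0.595711) = 0.951782
Series ([0.993770], D, and [0.951782]): 0.993770 × 0.746769 × 0.951782 = 0.7063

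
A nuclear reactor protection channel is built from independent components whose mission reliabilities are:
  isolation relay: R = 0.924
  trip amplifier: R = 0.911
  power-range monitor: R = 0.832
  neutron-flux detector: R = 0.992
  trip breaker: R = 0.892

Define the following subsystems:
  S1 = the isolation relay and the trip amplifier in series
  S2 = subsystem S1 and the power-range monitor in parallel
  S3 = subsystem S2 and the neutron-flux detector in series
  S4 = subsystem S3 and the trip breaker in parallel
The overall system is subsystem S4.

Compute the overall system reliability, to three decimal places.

Series (isolation relay and trip amplifier): 0.92400 × 0.91100 = 0.84176
Parallel ([0.84176] and power-range monitor): 1 − (1 − 0.84176)(1 − 0.83200) = 0.97342
Series ([0.97342] and neutron-flux detector): 0.97342 × 0.99200 = 0.96563
Parallel ([0.96563] and trip breaker): 1 − (1 − 0.96563)(1 − 0.89200) = 0.996

0.996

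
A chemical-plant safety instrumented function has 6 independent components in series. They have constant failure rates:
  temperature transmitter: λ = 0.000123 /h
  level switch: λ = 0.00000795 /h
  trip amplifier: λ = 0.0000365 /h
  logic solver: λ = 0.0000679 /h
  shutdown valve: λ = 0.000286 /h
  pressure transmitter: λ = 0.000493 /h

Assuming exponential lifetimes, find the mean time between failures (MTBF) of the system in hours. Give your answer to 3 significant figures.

986

Series of exponential components: λ_sys = Σ λ_i
λ_sys = 0.000123 + 0.00000795 + 0.0000365 + 0.0000679 + 0.000286 + 0.000493 = 1.0144e-03 /h
MTBF = 1 / λ_sys = 986 h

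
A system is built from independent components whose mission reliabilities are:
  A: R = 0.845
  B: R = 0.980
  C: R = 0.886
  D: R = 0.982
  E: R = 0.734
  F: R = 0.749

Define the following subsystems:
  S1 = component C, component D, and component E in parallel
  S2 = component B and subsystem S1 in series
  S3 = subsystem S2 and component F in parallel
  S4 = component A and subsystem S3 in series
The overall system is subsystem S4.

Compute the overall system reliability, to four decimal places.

Parallel (C, D, and E): 1 − (1 − 0.886000)(1 − 0.982000)(1 − 0.734000) = 0.999454
Series (B and [0.999454]): 0.980000 × 0.999454 = 0.979465
Parallel ([0.979465] and F): 1 − (1 − 0.979465)(1 − 0.749000) = 0.994846
Series (A and [0.994846]): 0.845000 × 0.994846 = 0.8406

0.8406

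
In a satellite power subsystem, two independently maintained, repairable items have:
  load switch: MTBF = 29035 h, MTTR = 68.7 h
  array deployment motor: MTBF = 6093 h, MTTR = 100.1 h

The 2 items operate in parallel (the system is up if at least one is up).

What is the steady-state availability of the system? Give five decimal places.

0.99996

A(load switch) = MTBF/(MTBF+MTTR) = 29035/(29035+68.7) = 0.997639
A(array deployment motor) = MTBF/(MTBF+MTTR) = 6093/(6093+100.1) = 0.983837
Parallel availability: 1 − (1 − 0.997639)(1 − 0.983837) = 0.99996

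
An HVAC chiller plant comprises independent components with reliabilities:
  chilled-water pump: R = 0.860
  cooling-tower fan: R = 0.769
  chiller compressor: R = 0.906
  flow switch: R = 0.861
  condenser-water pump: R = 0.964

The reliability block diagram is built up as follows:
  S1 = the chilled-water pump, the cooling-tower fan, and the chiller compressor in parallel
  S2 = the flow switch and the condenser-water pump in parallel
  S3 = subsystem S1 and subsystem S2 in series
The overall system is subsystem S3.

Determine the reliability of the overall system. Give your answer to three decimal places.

0.992

Parallel (chilled-water pump, cooling-tower fan, and chiller compressor): 1 − (1 − 0.86000)(1 − 0.76900)(1 − 0.90600) = 0.99696
Parallel (flow switch and condenser-water pump): 1 − (1 − 0.86100)(1 − 0.96400) = 0.99500
Series ([0.99696] and [0.99500]): 0.99696 × 0.99500 = 0.992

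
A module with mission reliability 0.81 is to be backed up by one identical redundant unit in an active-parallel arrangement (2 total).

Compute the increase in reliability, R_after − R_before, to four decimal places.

0.1539

R_before = 0.81
R_after = 1 − (1 − 0.81)^2 = 0.9639
ΔR = 0.9639 − 0.81 = 0.1539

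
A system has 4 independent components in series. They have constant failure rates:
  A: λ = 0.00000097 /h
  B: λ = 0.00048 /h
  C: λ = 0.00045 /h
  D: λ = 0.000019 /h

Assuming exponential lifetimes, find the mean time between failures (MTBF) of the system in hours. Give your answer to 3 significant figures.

Series of exponential components: λ_sys = Σ λ_i
λ_sys = 0.00000097 + 0.00048 + 0.00045 + 0.000019 = 9.4997e-04 /h
MTBF = 1 / λ_sys = 1050 h

1050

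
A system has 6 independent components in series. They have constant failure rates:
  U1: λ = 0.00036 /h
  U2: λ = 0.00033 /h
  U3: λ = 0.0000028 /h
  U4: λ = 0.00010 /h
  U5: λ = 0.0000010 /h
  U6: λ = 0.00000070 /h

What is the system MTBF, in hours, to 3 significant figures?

1260

Series of exponential components: λ_sys = Σ λ_i
λ_sys = 0.00036 + 0.00033 + 0.0000028 + 0.00010 + 0.0000010 + 0.00000070 = 7.9450e-04 /h
MTBF = 1 / λ_sys = 1260 h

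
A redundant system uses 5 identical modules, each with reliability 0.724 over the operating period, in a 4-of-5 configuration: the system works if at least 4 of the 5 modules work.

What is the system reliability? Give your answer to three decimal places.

0.578

R = Σ_{i=4}^{5} C(5,i) p^i (1−p)^{5−i} with p = 0.724
C(5,4)·0.724^4·0.276^1 = 0.37917
C(5,5)·0.724^5·0.276^0 = 0.19893
Sum = 0.578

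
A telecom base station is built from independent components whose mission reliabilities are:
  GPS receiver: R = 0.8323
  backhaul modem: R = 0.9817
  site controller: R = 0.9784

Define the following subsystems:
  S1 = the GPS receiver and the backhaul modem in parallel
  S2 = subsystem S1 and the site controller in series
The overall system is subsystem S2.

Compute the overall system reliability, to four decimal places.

Parallel (GPS receiver and backhaul modem): 1 − (1 − 0.832300)(1 − 0.981700) = 0.996931
Series ([0.996931] and site controller): 0.996931 × 0.978400 = 0.9754

0.9754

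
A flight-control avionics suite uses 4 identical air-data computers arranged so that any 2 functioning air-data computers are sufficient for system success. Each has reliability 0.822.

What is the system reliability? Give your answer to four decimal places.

R = Σ_{i=2}^{4} C(4,i) p^i (1−p)^{4−i} with p = 0.822
C(4,2)·0.822^2·0.178^2 = 0.128450
C(4,3)·0.822^3·0.178^1 = 0.395454
C(4,4)·0.822^4·0.178^0 = 0.456549
Sum = 0.9805

0.9805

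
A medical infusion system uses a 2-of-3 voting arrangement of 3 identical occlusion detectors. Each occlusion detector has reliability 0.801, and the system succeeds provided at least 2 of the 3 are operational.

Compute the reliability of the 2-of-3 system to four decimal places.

0.8970

R = Σ_{i=2}^{3} C(3,i) p^i (1−p)^{3−i} with p = 0.801
C(3,2)·0.801^2·0.199^1 = 0.383036
C(3,3)·0.801^3·0.199^0 = 0.513922
Sum = 0.8970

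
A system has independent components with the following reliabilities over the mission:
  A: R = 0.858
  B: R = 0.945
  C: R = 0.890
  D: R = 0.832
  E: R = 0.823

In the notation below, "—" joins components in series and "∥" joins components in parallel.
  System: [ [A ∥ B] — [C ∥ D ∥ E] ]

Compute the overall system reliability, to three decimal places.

Parallel (A and B): 1 − (1 − 0.85800)(1 − 0.94500) = 0.99219
Parallel (C, D, and E): 1 − (1 − 0.89000)(1 − 0.83200)(1 − 0.82300) = 0.99673
Series ([0.99219] and [0.99673]): 0.99219 × 0.99673 = 0.989

0.989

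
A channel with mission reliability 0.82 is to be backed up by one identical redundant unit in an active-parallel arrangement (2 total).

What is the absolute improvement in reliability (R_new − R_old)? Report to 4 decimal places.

R_before = 0.82
R_after = 1 − (1 − 0.82)^2 = 0.9676
ΔR = 0.9676 − 0.82 = 0.1476

0.1476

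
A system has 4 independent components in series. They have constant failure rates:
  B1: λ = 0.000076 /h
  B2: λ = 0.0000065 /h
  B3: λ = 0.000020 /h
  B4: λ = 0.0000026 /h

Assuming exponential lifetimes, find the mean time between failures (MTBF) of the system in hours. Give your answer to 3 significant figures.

Series of exponential components: λ_sys = Σ λ_i
λ_sys = 0.000076 + 0.0000065 + 0.000020 + 0.0000026 = 1.0510e-04 /h
MTBF = 1 / λ_sys = 9510 h

9510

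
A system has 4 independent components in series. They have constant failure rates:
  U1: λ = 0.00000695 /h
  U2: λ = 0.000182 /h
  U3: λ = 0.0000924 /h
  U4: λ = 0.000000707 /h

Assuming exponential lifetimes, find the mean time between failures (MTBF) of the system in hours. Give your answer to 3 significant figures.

3550

Series of exponential components: λ_sys = Σ λ_i
λ_sys = 0.00000695 + 0.000182 + 0.0000924 + 0.000000707 = 2.8206e-04 /h
MTBF = 1 / λ_sys = 3550 h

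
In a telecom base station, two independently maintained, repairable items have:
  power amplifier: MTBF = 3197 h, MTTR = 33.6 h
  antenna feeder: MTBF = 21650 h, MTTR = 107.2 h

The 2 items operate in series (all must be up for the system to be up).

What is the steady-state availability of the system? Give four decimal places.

A(power amplifier) = MTBF/(MTBF+MTTR) = 3197/(3197+33.6) = 0.989599
A(antenna feeder) = MTBF/(MTBF+MTTR) = 21650/(21650+107.2) = 0.995073
Series availability: 0.989599 × 0.995073 = 0.9847

0.9847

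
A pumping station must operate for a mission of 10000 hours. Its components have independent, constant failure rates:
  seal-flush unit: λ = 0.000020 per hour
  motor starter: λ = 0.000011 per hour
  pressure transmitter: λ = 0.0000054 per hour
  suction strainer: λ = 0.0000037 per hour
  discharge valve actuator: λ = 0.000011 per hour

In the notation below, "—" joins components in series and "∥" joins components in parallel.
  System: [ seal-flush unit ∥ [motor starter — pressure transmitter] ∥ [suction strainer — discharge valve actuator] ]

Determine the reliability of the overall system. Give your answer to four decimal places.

0.9963

R(seal-flush unit) = exp(−0.000020 × 10000) = 0.818731
R(motor starter) = exp(−0.000011 × 10000) = 0.895834
R(pressure transmitter) = exp(−0.0000054 × 10000) = 0.947432
R(suction strainer) = exp(−0.0000037 × 10000) = 0.963676
R(discharge valve actuator) = exp(−0.000011 × 10000) = 0.895834
Series (motor starter and pressure transmitter): 0.895834 × 0.947432 = 0.848742
Series (suction strainer and discharge valve actuator): 0.963676 × 0.895834 = 0.863294
Parallel (seal-flush unit, [0.848742], and [0.863294]): 1 − (1 − 0.818731)(1 − 0.848742)(1 − 0.863294) = 0.9963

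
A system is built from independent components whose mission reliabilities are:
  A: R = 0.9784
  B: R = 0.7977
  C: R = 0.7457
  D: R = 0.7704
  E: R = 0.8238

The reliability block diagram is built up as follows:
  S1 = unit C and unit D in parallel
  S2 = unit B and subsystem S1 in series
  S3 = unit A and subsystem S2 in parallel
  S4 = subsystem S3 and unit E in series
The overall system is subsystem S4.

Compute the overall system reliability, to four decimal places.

Parallel (C and D): 1 − (1 − 0.745700)(1 − 0.770400) = 0.941613
Series (B and [0.941613]): 0.797700 × 0.941613 = 0.751125
Parallel (A and [0.751125]): 1 − (1 − 0.978400)(1 − 0.751125) = 0.994624
Series ([0.994624] and E): 0.994624 × 0.823800 = 0.8194

0.8194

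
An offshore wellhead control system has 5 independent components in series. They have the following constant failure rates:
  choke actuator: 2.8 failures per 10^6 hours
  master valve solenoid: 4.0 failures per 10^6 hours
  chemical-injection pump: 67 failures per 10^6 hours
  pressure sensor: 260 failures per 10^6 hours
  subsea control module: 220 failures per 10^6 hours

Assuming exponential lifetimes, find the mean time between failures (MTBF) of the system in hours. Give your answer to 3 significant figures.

1810

Series of exponential components: λ_sys = Σ λ_i
λ_sys = 0.0000028 + 0.0000040 + 0.000067 + 0.00026 + 0.00022 = 5.5380e-04 /h
MTBF = 1 / λ_sys = 1810 h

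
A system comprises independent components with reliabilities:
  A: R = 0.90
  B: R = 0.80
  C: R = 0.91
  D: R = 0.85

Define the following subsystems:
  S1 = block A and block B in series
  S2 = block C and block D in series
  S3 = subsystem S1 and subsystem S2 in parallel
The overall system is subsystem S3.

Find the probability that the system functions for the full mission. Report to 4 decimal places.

0.9366

Series (A and B): 0.900000 × 0.800000 = 0.720000
Series (C and D): 0.910000 × 0.850000 = 0.773500
Parallel ([0.720000] and [0.773500]): 1 − (1 − 0.720000)(1 − 0.773500) = 0.9366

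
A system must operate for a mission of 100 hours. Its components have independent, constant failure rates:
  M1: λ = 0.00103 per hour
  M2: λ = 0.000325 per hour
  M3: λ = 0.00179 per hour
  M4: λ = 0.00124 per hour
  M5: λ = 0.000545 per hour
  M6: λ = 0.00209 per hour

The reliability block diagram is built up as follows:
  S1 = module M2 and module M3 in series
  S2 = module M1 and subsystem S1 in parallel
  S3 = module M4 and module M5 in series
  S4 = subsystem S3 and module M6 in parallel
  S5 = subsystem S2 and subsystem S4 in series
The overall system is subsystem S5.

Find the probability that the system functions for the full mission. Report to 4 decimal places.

R(M1) = exp(−0.00103 × 100) = 0.902127
R(M2) = exp(−0.000325 × 100) = 0.968022
R(M3) = exp(−0.00179 × 100) = 0.836106
R(M4) = exp(−0.00124 × 100) = 0.883380
R(M5) = exp(−0.000545 × 100) = 0.946959
R(M6) = exp(−0.00209 × 100) = 0.811395
Series (M2 and M3): 0.968022 × 0.836106 = 0.809369
Parallel (M1 and [0.809369]): 1 − (1 − 0.902127)(1 − 0.809369) = 0.981342
Series (M4 and M5): 0.883380 × 0.946959 = 0.836525
Parallel ([0.836525] and M6): 1 − (1 − 0.836525)(1 − 0.811395) = 0.969168
Series ([0.981342] and [0.969168]): 0.981342 × 0.969168 = 0.9511

0.9511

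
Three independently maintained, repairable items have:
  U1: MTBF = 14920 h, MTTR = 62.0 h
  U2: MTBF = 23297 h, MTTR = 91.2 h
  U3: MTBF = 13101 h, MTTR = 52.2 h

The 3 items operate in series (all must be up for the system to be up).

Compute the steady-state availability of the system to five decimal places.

0.98804

A(U1) = MTBF/(MTBF+MTTR) = 14920/(14920+62.0) = 0.995862
A(U2) = MTBF/(MTBF+MTTR) = 23297/(23297+91.2) = 0.996101
A(U3) = MTBF/(MTBF+MTTR) = 13101/(13101+52.2) = 0.996031
Series availability: 0.995862 × 0.996101 × 0.996031 = 0.98804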